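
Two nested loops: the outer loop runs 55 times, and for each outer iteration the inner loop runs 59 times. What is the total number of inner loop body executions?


Outer loop: 55 iterations
Inner loop: 59 iterations per outer iteration
Total = 55 * 59 = 3245


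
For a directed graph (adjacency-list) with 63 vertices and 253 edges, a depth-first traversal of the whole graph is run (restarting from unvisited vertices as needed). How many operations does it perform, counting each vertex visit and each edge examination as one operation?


A full DFS traversal visits each vertex once and examines each edge once.
V = 63
E = 253
Sum = 63 + 253 = 316


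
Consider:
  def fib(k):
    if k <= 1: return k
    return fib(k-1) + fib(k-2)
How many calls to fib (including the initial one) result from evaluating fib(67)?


Let C(m) = total calls to evaluate fib(m). Then C(0)=C(1)=1, and
C(m) = 1 + C(m-1) + C(m-2) for m >= 2.
Build the table (each entry = 1 + previous two):
  C(0) = 1
  C(1) = 1
  C(2) = 1 + 1 + 1 = 3
  C(3) = 1 + 3 + 1 = 5
  C(4) = 1 + 5 + 3 = 9
  C(5) = 1 + 9 + 5 = 15
  C(6) = 1 + 15 + 9 = 25
  C(7) = 1 + 25 + 15 = 41
  C(8) = 1 + 41 + 25 = 67
  C(9) = 1 + 67 + 41 = 109
  C(10) = 1 + 109 + 67 = 177
  C(11) = 1 + 177 + 109 = 287
  C(12) = 1 + 287 + 177 = 465
  C(13) = 1 + 465 + 287 = 753
  C(14) = 1 + 753 + 465 = 1219
  C(15) = 1 + 1219 + 753 = 1973
  C(16) = 1 + 1973 + 1219 = 3193
  C(17) = 1 + 3193 + 1973 = 5167
  C(18) = 1 + 5167 + 3193 = 8361
  C(19) = 1 + 8361 + 5167 = 13529
  C(20) = 1 + 13529 + 8361 = 21891
  C(21) = 1 + 21891 + 13529 = 35421
  C(22) = 1 + 35421 + 21891 = 57313
  C(23) = 1 + 57313 + 35421 = 92735
  C(24) = 1 + 92735 + 57313 = 150049
  C(25) = 1 + 150049 + 92735 = 242785
  C(26) = 1 + 242785 + 150049 = 392835
  C(27) = 1 + 392835 + 242785 = 635621
  C(28) = 1 + 635621 + 392835 = 1028457
  C(29) = 1 + 1028457 + 635621 = 1664079
  C(30) = 1 + 1664079 + 1028457 = 2692537
  C(31) = 1 + 2692537 + 1664079 = 4356617
  C(32) = 1 + 4356617 + 2692537 = 7049155
  C(33) = 1 + 7049155 + 4356617 = 11405773
  C(34) = 1 + 11405773 + 7049155 = 18454929
  C(35) = 1 + 18454929 + 11405773 = 29860703
  C(36) = 1 + 29860703 + 18454929 = 48315633
  C(37) = 1 + 48315633 + 29860703 = 78176337
  C(38) = 1 + 78176337 + 48315633 = 126491971
  C(39) = 1 + 126491971 + 78176337 = 204668309
  C(40) = 1 + 204668309 + 126491971 = 331160281
  C(41) = 1 + 331160281 + 204668309 = 535828591
  C(42) = 1 + 535828591 + 331160281 = 866988873
  C(43) = 1 + 866988873 + 535828591 = 1402817465
  C(44) = 1 + 1402817465 + 866988873 = 2269806339
  C(45) = 1 + 2269806339 + 1402817465 = 3672623805
  C(46) = 1 + 3672623805 + 2269806339 = 5942430145
  C(47) = 1 + 5942430145 + 3672623805 = 9615053951
  C(48) = 1 + 9615053951 + 5942430145 = 15557484097
  C(49) = 1 + 15557484097 + 9615053951 = 25172538049
  C(50) = 1 + 25172538049 + 15557484097 = 40730022147
  C(51) = 1 + 40730022147 + 25172538049 = 65902560197
  C(52) = 1 + 65902560197 + 40730022147 = 106632582345
  C(53) = 1 + 106632582345 + 65902560197 = 172535142543
  C(54) = 1 + 172535142543 + 106632582345 = 279167724889
  C(55) = 1 + 279167724889 + 172535142543 = 451702867433
  C(56) = 1 + 451702867433 + 279167724889 = 730870592323
  C(57) = 1 + 730870592323 + 451702867433 = 1182573459757
  C(58) = 1 + 1182573459757 + 730870592323 = 1913444052081
  C(59) = 1 + 1913444052081 + 1182573459757 = 3096017511839
  C(60) = 1 + 3096017511839 + 1913444052081 = 5009461563921
  C(61) = 1 + 5009461563921 + 3096017511839 = 8105479075761
  C(62) = 1 + 8105479075761 + 5009461563921 = 13114940639683
  C(63) = 1 + 13114940639683 + 8105479075761 = 21220419715445
  C(64) = 1 + 21220419715445 + 13114940639683 = 34335360355129
  C(65) = 1 + 34335360355129 + 21220419715445 = 55555780070575
  C(66) = 1 + 55555780070575 + 34335360355129 = 89891140425705
  C(67) = 1 + 89891140425705 + 55555780070575 = 145446920496281
Total calls for fib(67) = 145446920496281


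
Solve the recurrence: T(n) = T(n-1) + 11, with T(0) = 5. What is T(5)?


Unrolling the recurrence:
T(5) = T(4) + 11
       = T(3) + 11 + 11
       = T(2) + 11*3
       ...
       = T(0) + 11*5
       = 5 + 55 = 60


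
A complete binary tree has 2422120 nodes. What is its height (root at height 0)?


In a complete binary tree, level k holds nodes 2^k .. 2^(k+1)-1 (1-indexed).
Height = floor(log2(n)) = floor(log2(2422120)) = 21
Check: 2^21 = 2097152 <= 2422120 < 4194304 = 2^22


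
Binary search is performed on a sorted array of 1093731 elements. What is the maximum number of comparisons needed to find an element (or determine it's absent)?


Binary search halves the search space each comparison:
  Step 1: search space = 1093731 -> 546865
  Step 2: search space = 546865 -> 273432
  Step 3: search space = 273432 -> 136716
  Step 4: search space = 136716 -> 68358
  Step 5: search space = 68358 -> 34179
  Step 6: search space = 34179 -> 17089
  Step 7: search space = 17089 -> 8544
  Step 8: search space = 8544 -> 4272
  Step 9: search space = 4272 -> 2136
  Step 10: search space = 2136 -> 1068
  Step 11: search space = 1068 -> 534
  Step 12: search space = 534 -> 267
  Step 13: search space = 267 -> 133
  Step 14: search space = 133 -> 66
  Step 15: search space = 66 -> 33
  Step 16: search space = 33 -> 16
  Step 17: search space = 16 -> 8
  Step 18: search space = 8 -> 4
  Step 19: search space = 4 -> 2
  Step 20: search space = 2 -> 1
  Step 21: search space = 1 (final check)
Maximum comparisons = floor(log2(1093731)) + 1 = 20 + 1 = 21


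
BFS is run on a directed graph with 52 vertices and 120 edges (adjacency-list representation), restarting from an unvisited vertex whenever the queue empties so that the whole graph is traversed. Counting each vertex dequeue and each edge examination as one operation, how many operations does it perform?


A full BFS traversal dequeues each vertex exactly once and examines each directed edge exactly once.
V = 52 (vertex processing cost)
E = 120 (edge examination cost)
Total operations proportional to V + E = 52 + 120 = 172


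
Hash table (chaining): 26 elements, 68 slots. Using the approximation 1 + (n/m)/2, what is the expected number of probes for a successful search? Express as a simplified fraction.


Computing expected probes:
alpha = 26/68
= 1 + alpha/2
= 1 + 26/(2*68)
= (2*68 + 26) / (2*68)
= 162/136 = 81/68


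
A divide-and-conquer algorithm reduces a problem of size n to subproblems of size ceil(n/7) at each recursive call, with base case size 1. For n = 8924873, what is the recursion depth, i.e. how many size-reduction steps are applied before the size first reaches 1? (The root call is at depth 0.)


Each step divides the size by 7 (rounding up); after k steps the size is ceil(n/7^k), which equals 1 exactly when 7^k >= n.
So the depth is the smallest k with 7^k >= 8924873, i.e. ceil(log_7(8924873)).
7^8 = 5764801 < 8924873 <= 40353607 = 7^9
Recursion depth = 9


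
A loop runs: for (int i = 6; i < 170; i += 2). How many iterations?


Loop starts at i = 6, increments by 2, stops when i >= 170.
Number of iterations = ceil((170 - 6) / 2)
= ceil(164 / 2)
= 82


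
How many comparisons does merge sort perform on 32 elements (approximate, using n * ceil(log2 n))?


Recursion depth: ceil(log2(32)) = 5
Each recursion level merges n = 32 elements
Total = 32 * 5 = 160


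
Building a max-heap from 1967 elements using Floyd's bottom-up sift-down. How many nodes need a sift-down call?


In a heap of 1967 elements (0-indexed array):
  Last element index: 1966
  Parent of last element: floor((1966 - 1) / 2) = 982
  Internal nodes: indices 0 to 982
  Count = floor(1967/2) = 983


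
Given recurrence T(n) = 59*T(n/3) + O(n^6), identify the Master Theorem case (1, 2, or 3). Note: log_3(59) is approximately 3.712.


Master Theorem parameters: a=59, b=3, c=6
log_b(a) = 3.712
Compare b^c with a: 3^6 = 729 > 59, so c > log_b(a).
Comparing c=6 vs log_b(a)=3.712:
6 > 3.712 => Case 3
Result: T(n) = O(n^6)
Master Theorem case = 3


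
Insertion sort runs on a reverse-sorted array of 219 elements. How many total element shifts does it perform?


Sum of shifts = 1 + 2 + 3 + ... + 218
= 219 * 218 / 2
= 47742 / 2
= 23871


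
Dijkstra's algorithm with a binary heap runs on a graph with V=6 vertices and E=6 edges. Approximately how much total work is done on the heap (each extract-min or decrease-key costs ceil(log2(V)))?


Dijkstra with a binary heap: each vertex is extracted once, each edge may relax once.
Each heap operation costs O(log V).
V + E = 6 + 6 = 12
ceil(log2(6)) = 3 (since 2^2 = 4 < 6 <= 8 = 2^3)
Total heap work = (V+E) * ceil(log2(V)) = 12 * 3 = 36


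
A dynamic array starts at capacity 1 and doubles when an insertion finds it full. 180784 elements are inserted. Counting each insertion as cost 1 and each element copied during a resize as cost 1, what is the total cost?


n = 180784
Insertion costs: 180784
Resizes copy 1, 2, 4, ... up to the largest power of 2 that is <= n-1 = 180783, i.e. 131072.
Copy costs = 1 + 2 + 4 + 8 + 16 + 32 + 64 + 128 + 256 + 512 + 1024 + 2048 + 4096 + 8192 + 16384 + 32768 + 65536 + 131072 = 262143
Total = 180784 + 262143 = 442927


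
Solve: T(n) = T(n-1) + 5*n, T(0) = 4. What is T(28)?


Expanding the recurrence:
T(28) = T(27) + 5*28
       = T(26) + 5*27 + 5*28
       ...
       = T(0) + 5*(1 + 2 + ... + 28)
       = 4 + 5 * 28*29/2
       = 4 + 5 * 406
       = 4 + 2030 = 2034


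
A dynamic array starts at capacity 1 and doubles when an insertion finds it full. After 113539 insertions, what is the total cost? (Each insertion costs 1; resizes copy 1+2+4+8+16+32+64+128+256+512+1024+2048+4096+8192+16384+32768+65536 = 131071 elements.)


Insertion cost: 113539 (one per element)
Resizes occur just before inserting elements 2, 3, 5, 9, ...
Elements copied at each resize: 1 + 2 + 4 + 8 + 16 + 32 + 64 + 128 + 256 + 512 + 1024 + 2048 + 4096 + 8192 + 16384 + 32768 + 65536
Sum of copies = 131071 (geometric series: 2^k - 1)
Total = 113539 + 131071 = 244610


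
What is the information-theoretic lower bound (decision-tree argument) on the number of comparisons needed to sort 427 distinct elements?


A binary decision tree of height h has at most 2^h leaves and needs at least n! of them, so h >= ceil(log2(n!)).
427! is far too large to multiply out, so use Stirling's series:
  ln(n!) ~ n ln n - n + (1/2) ln(2 pi n) + 1/(12n)  (error below 1/(360 n^3), negligible here)
  ln(427) = 6.0567840
  n ln n = 427 * 6.0567840 = 2586.2468
  (1/2) ln(2 pi * 427) = (1/2) ln(2682.9201) = 3.9473
  1/(12*427) = 0.0002
  ln(427!) ~ 2586.2468 - 427 + 3.9473 + 0.0002 = 2163.1943
Convert to base 2: log2(427!) = 2163.1943 / ln 2 = 2163.1943 / 0.69314718 = 3120.8297
ceil(3120.8297) = 3121


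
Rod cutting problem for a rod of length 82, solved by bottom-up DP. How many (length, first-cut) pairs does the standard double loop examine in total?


For each subproblem length i = 1..82, the inner loop considers i possible first cuts.
Total = 1 + 2 + ... + 82
= 82*(82+1)/2
= 82*83/2 = 3403


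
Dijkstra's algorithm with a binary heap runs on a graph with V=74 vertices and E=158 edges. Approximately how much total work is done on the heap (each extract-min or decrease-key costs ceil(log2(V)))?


Dijkstra with a binary heap: each vertex is extracted once, each edge may relax once.
Each heap operation costs O(log V).
V + E = 74 + 158 = 232
ceil(log2(74)) = 7 (since 2^6 = 64 < 74 <= 128 = 2^7)
Total heap work = (V+E) * ceil(log2(V)) = 232 * 7 = 1624


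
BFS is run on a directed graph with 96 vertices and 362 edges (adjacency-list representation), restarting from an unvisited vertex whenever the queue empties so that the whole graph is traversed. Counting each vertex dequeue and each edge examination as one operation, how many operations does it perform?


A full BFS traversal dequeues each vertex exactly once and examines each directed edge exactly once.
V = 96 (vertex processing cost)
E = 362 (edge examination cost)
Total operations proportional to V + E = 96 + 362 = 458


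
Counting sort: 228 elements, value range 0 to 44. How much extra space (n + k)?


n = 228 (output array)
k = 45 (count array for 45 distinct values)
Extra space = 228 + 45 = 273


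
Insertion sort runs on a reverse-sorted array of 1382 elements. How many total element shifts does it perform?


Sum of shifts = 1 + 2 + 3 + ... + 1381
= 1382 * 1381 / 2
= 1908542 / 2
= 954271


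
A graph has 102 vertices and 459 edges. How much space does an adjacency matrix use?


Adjacency matrix: V x V grid of entries
Space = V^2 = 102^2 = 102 * 102 = 10404


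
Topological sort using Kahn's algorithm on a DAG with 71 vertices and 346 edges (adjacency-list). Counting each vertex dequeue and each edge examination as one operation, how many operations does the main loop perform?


Kahn's algorithm:
  1. Compute in-degrees: O(V + E)
  2. Process queue: each vertex dequeued once (O(V))
     each edge examined once (O(E))
Total = V + E = 71 + 346 = 417


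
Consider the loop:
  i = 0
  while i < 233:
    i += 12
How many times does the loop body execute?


Starting at i = 0, each iteration adds 12.
Iterations until i >= 233:
  Iteration 1: i = 0 -> i = 12
  Iteration 2: i = 12 -> i = 24
  Iteration 3: i = 24 -> i = 36
  Iteration 4: i = 36 -> i = 48
  Iteration 5: i = 48 -> i = 60
  Iteration 6: i = 60 -> i = 72
  Iteration 7: i = 72 -> i = 84
  Iteration 8: i = 84 -> i = 96
  ... continuing ...
Total iterations = ceil(233/12) = 20


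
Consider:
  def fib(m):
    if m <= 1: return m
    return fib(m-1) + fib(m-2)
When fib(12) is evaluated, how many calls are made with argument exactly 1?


Let N(m) = number of times fib(m) is called while evaluating fib(12).
N(12) = 1 (the initial call).
N(11) = 1 (only fib(12) calls it).
For 1 <= m <= 10: fib(m) is called by fib(m+1) and fib(m+2), so
  N(m) = N(m+1) + N(m+2).
fib(0) is called only by fib(2), so N(0) = N(2).
Walk down from m=12:
  N(12)=1, N(11)=1, N(10)=2, N(9)=3, N(8)=5, N(7)=8, N(6)=13, N(5)=21, N(4)=34, N(3)=55, N(2)=89, N(1)=144
N(1) = 144


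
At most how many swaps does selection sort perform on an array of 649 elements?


Each of the 648 passes places one element in its final position.
Pass 1: swap minimum into position 0
Pass 2: swap minimum of remaining into position 1
...
Pass 648: last two elements, one swap
Maximum swaps = 649 - 1 = 648


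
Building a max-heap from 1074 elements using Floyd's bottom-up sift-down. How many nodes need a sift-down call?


In a heap of 1074 elements (0-indexed array):
  Last element index: 1073
  Parent of last element: floor((1073 - 1) / 2) = 536
  Internal nodes: indices 0 to 536
  Count = floor(1074/2) = 537


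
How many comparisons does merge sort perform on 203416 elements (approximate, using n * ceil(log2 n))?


Recursion depth: ceil(log2(203416)) = 18
Each recursion level merges n = 203416 elements
Total = 203416 * 18 = 3661488


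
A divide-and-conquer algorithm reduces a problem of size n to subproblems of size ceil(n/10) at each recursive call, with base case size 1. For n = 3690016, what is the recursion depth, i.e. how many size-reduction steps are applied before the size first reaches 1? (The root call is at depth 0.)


Each step divides the size by 10 (rounding up); after k steps the size is ceil(n/10^k), which equals 1 exactly when 10^k >= n.
So the depth is the smallest k with 10^k >= 3690016, i.e. ceil(log_10(3690016)).
10^6 = 1000000 < 3690016 <= 10000000 = 10^7
Recursion depth = 7


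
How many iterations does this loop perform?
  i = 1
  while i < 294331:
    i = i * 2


The loop variable doubles each iteration:
i = 1 -> 2 -> 4 -> 8 -> 16 -> 32 -> 64 -> 128 -> 256 -> 512 -> 1024 -> 2048 -> 4096 -> 8192 -> 16384 -> 32768 -> 65536 -> 131072 -> 262144 -> 524288 (stop, 524288 >= 294331)
Number of doublings = ceil(log2(294331)) = 19


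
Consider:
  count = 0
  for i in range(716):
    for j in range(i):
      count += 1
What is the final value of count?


For each i, the inner loop runs i times:
  i=0: inner runs 0 times
  i=1: inner runs 1 time
  i=2: inner runs 2 times
  i=3: inner runs 3 times
  i=4: inner runs 4 times
  i=5: inner runs 5 times
  i=6: inner runs 6 times
  i=7: inner runs 7 times
  ...
Total = 0 + 1 + 2 + ... + 715 = 716*(716-1)/2 = 255970


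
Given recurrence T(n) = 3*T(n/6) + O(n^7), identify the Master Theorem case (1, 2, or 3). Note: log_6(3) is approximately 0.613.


Master Theorem parameters: a=3, b=6, c=7
log_b(a) = 0.613
Compare b^c with a: 6^7 = 279936 > 3, so c > log_b(a).
Comparing c=7 vs log_b(a)=0.613:
7 > 0.613 => Case 3
Result: T(n) = O(n^7)
Master Theorem case = 3


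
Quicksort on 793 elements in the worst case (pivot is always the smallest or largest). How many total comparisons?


In the worst case, each partition step picks the worst pivot:
  Partition 1: 792 comparisons (n-1 elements to compare)
  Partition 2: 791 comparisons
  Partition 3: 790 comparisons
  Partition 4: 789 comparisons
  Partition 5: 788 comparisons
  ...
  Last partition: 0 comparisons
Total = (n-1) + (n-2) + ... + 1 + 0 = n*(n-1)/2
= 793*792/2 = 314028


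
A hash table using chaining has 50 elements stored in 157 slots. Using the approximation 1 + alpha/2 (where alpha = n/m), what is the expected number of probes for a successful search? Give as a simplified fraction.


Load factor alpha = n/m = 50/157
Expected probes = 1 + alpha/2 = 1 + 50/(2*157)
= 1 + 50/314
= 314/314 + 50/314
= 364/314
Simplify: 182/157


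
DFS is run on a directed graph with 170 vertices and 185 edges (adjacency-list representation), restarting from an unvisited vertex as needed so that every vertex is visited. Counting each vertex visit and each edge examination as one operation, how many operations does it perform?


A full DFS traversal processes each vertex exactly once (push/pop on stack).
Each directed edge is examined once.
V = 170, E = 185
V + E = 355


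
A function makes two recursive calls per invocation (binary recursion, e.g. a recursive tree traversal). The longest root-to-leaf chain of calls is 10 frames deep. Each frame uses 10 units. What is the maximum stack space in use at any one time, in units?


Binary recursion: the two calls run one after the other, so only one root-to-leaf chain of frames is on the stack at a time.
Maximum depth (longest chain) = 10 frames
Each frame = 10 units
Max stack space = 10 * 10 = 100


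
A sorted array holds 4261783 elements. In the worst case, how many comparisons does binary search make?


Halving sequence: 4261783 -> 2130891 -> 1065445 -> 532722 -> 266361 -> 133180 -> 66590 -> 33295 -> 16647 -> 8323 -> 4161 -> 2080 -> 1040 -> 520 -> 260 -> 130 -> 65 -> 32 -> 16 -> 8 -> 4 -> 2 -> 1
Number of halvings = 22
Max comparisons = 22 + 1 = 23


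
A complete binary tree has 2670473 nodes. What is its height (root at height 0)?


In a complete binary tree, level k holds nodes 2^k .. 2^(k+1)-1 (1-indexed).
Height = floor(log2(n)) = floor(log2(2670473)) = 21
Check: 2^21 = 2097152 <= 2670473 < 4194304 = 2^22


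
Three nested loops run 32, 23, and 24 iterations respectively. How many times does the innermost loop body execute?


Loop 1 (outermost): 32 iterations
Loop 2 (middle): 23 iterations per outer
Loop 3 (innermost): 24 iterations per middle
Total = 32 * 23 * 24 = 17664


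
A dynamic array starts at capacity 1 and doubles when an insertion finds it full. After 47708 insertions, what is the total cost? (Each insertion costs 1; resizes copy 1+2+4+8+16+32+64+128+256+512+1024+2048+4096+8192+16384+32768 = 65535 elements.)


Insertion cost: 47708 (one per element)
Resizes occur just before inserting elements 2, 3, 5, 9, ...
Elements copied at each resize: 1 + 2 + 4 + 8 + 16 + 32 + 64 + 128 + 256 + 512 + 1024 + 2048 + 4096 + 8192 + 16384 + 32768
Sum of copies = 65535 (geometric series: 2^k - 1)
Total = 47708 + 65535 = 113243


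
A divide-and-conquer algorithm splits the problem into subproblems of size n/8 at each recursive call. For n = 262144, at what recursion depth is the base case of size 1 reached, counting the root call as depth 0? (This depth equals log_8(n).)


At each depth, the problem size is divided by 8:
  Depth 0: problem size = 262144
  Depth 1: problem size = 32768
  Depth 2: problem size = 4096
  Depth 3: problem size = 512
  Depth 4: problem size = 64
  Depth 5: problem size = 8
  Depth 6: problem size = 1 (base case)
The base case is reached at depth log_8(262144) = 6 (the tree has 7 levels counting depth 0, but the depth asked for is 6).
Recursion depth = 6


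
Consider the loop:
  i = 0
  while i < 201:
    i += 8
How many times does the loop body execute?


Starting at i = 0, each iteration adds 8.
Iterations until i >= 201:
  Iteration 1: i = 0 -> i = 8
  Iteration 2: i = 8 -> i = 16
  Iteration 3: i = 16 -> i = 24
  Iteration 4: i = 24 -> i = 32
  Iteration 5: i = 32 -> i = 40
  Iteration 6: i = 40 -> i = 48
  Iteration 7: i = 48 -> i = 56
  Iteration 8: i = 56 -> i = 64
  ... continuing ...
Total iterations = ceil(201/8) = 26


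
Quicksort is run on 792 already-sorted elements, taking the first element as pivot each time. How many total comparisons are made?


Sum of comparisons per partition:
791 + 790 + ... + 1 + 0
= 792 * (792 - 1) / 2
= 792 * 791 / 2
= 313236


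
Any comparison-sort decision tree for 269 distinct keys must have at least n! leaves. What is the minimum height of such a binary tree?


A binary decision tree of height h has at most 2^h leaves and needs at least n! of them, so h >= ceil(log2(n!)).
269! is far too large to multiply out, so use Stirling's series:
  ln(n!) ~ n ln n - n + (1/2) ln(2 pi n) + 1/(12n)  (error below 1/(360 n^3), negligible here)
  ln(269) = 5.5947114
  n ln n = 269 * 5.5947114 = 1504.9774
  (1/2) ln(2 pi * 269) = (1/2) ln(1690.1768) = 3.7163
  1/(12*269) = 0.0003
  ln(269!) ~ 1504.9774 - 269 + 3.7163 + 0.0003 = 1239.6940
Convert to base 2: log2(269!) = 1239.6940 / ln 2 = 1239.6940 / 0.69314718 = 1788.5004
ceil(1788.5004) = 1789


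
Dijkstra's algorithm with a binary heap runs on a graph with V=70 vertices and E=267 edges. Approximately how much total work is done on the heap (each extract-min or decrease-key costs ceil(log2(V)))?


Dijkstra with a binary heap: each vertex is extracted once, each edge may relax once.
Each heap operation costs O(log V).
V + E = 70 + 267 = 337
ceil(log2(70)) = 7 (since 2^6 = 64 < 70 <= 128 = 2^7)
Total heap work = (V+E) * ceil(log2(V)) = 337 * 7 = 2359


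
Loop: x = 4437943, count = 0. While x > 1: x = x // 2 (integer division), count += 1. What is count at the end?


The variable x halves each step:
x = 4437943 -> 2218971 -> 1109485 -> 554742 -> 277371 -> 138685 -> 69342 -> 34671 -> 17335 -> 8667 -> 4333 -> 2166 -> 1083 -> 541 -> 270 -> 135 -> 67 -> 33 -> 16 -> 8 -> 4 -> 2 -> 1
Number of halvings = floor(log2(4437943)) = 22


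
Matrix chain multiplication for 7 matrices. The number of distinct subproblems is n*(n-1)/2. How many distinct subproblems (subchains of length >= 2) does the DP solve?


Subproblems are indexed by (i, j) where i < j.
Number of such pairs = n*(n-1)/2
= 7 * 6 / 2
= 21


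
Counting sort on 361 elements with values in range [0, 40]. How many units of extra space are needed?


Output array size: 361 (to store sorted result)
Count array size: 41 (one slot per possible value, range 0 to 40)
Total extra space = 361 + 41 = 402


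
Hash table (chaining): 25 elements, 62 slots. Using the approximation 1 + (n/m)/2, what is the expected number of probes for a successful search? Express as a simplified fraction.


Computing expected probes:
alpha = 25/62
= 1 + alpha/2
= 1 + 25/(2*62)
= (2*62 + 25) / (2*62)
= 149/124


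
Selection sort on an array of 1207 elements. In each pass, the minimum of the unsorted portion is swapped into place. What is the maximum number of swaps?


Selection sort performs one swap per pass:
  Pass 1: find min in positions 0 to 1206, swap with position 0
  Pass 2: find min in positions 1 to 1206, swap with position 1
  Pass 3: find min in positions 2 to 1206, swap with position 2
  Pass 4: find min in positions 3 to 1206, swap with position 3
  Pass 5: find min in positions 4 to 1206, swap with position 4
  ... (1201 more passes)
Total passes (and swaps) = n - 1 = 1207 - 1 = 1206


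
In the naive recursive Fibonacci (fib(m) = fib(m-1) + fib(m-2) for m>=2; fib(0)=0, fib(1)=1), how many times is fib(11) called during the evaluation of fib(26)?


Let N(m) = number of times fib(m) is called while evaluating fib(26).
N(26) = 1 (the initial call).
N(25) = 1 (only fib(26) calls it).
For 1 <= m <= 24: fib(m) is called by fib(m+1) and fib(m+2), so
  N(m) = N(m+1) + N(m+2).
fib(0) is called only by fib(2), so N(0) = N(2).
Walk down from m=26:
  N(26)=1, N(25)=1, N(24)=2, N(23)=3, N(22)=5, N(21)=8, N(20)=13, N(19)=21, N(18)=34, N(17)=55, N(16)=89, N(15)=144, N(14)=233, N(13)=377, N(12)=610, N(11)=987
N(11) = 987


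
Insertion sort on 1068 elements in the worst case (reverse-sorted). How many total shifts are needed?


In the worst case (reverse-sorted), each element shifts past all previous:
  Element 1: 1 shifts
  Element 2: 2 shifts
  Element 3: 3 shifts
  Element 4: 4 shifts
  Element 5: 5 shifts
  ...
  Element 1067: 1067 shifts
Total = 1 + 2 + ... + 1067
= 1068*(1068-1)/2 = 569778


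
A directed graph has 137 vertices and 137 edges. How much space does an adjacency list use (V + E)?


Adjacency list: one list head per vertex + one entry per edge
Vertex heads: 137
Edge entries: 137
Total = 137 + 137 = 274


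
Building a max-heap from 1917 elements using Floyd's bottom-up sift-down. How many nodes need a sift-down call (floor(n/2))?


In a heap of 1917 elements (0-indexed array):
  Last element index: 1916
  Parent of last element: floor((1916 - 1) / 2) = 957
  Internal nodes: indices 0 to 957
  Count = floor(1917/2) = 958


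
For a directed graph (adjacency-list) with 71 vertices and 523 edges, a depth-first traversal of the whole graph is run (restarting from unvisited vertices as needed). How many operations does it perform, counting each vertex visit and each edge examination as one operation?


A full DFS traversal visits each vertex once and examines each edge once.
V = 71
E = 523
Sum = 71 + 523 = 594


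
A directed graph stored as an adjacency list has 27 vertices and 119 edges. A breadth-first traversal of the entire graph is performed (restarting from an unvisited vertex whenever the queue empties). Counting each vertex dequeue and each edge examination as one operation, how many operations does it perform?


A full BFS traversal dequeues each vertex once and examines each edge once.
Vertex visits: 27
Edge visits: 119
V + E = 27 + 119 = 146


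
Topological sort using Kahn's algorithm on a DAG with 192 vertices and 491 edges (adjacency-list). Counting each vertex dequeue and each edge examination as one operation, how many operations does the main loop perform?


Kahn's algorithm:
  1. Compute in-degrees: O(V + E)
  2. Process queue: each vertex dequeued once (O(V))
     each edge examined once (O(E))
Total = V + E = 192 + 491 = 683


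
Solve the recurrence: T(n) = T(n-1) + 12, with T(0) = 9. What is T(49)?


Unrolling the recurrence:
T(49) = T(48) + 12
       = T(47) + 12 + 12
       = T(46) + 12*3
       ...
       = T(0) + 12*49
       = 9 + 588 = 597


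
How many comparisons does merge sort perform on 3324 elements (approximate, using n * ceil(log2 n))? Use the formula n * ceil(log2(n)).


Recursion depth: ceil(log2(3324)) = 12
Each recursion level merges n = 3324 elements
Total = 3324 * 12 = 39888


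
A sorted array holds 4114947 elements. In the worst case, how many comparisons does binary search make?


Halving sequence: 4114947 -> 2057473 -> 1028736 -> 514368 -> 257184 -> 128592 -> 64296 -> 32148 -> 16074 -> 8037 -> 4018 -> 2009 -> 1004 -> 502 -> 251 -> 125 -> 62 -> 31 -> 15 -> 7 -> 3 -> 1
Number of halvings = 21
Max comparisons = 21 + 1 = 22


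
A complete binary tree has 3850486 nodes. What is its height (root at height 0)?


In a complete binary tree, level k holds nodes 2^k .. 2^(k+1)-1 (1-indexed).
Height = floor(log2(n)) = floor(log2(3850486)) = 21
Check: 2^21 = 2097152 <= 3850486 < 4194304 = 2^22


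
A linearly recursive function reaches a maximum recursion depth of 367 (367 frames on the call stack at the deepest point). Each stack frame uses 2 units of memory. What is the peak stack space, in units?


Maximum recursion depth = 367 frames
Memory per frame = 2 units
Total stack space = depth * frame_size
= 367 * 2 = 734


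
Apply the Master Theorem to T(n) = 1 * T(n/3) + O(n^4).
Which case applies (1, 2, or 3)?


The Master Theorem: T(n) = a*T(n/b) + O(n^c)
  a = 1, b = 3, c = 4
log_b(a) = log_3(1) = 0
Compare b^c with a: 3^4 = 81 > 1, so c > log_b(a).
Since c > log_b(a), Case 3 applies.
T(n) = O(n^4)
Master Theorem case = 3


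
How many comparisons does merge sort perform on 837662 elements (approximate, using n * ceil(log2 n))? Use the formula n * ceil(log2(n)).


Recursion depth: ceil(log2(837662)) = 20
Each recursion level merges n = 837662 elements
Total = 837662 * 20 = 16753240


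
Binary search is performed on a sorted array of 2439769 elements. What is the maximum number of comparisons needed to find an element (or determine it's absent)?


Binary search halves the search space each comparison:
  Step 1: search space = 2439769 -> 1219884
  Step 2: search space = 1219884 -> 609942
  Step 3: search space = 609942 -> 304971
  Step 4: search space = 304971 -> 152485
  Step 5: search space = 152485 -> 76242
  Step 6: search space = 76242 -> 38121
  Step 7: search space = 38121 -> 19060
  Step 8: search space = 19060 -> 9530
  Step 9: search space = 9530 -> 4765
  Step 10: search space = 4765 -> 2382
  Step 11: search space = 2382 -> 1191
  Step 12: search space = 1191 -> 595
  Step 13: search space = 595 -> 297
  Step 14: search space = 297 -> 148
  Step 15: search space = 148 -> 74
  Step 16: search space = 74 -> 37
  Step 17: search space = 37 -> 18
  Step 18: search space = 18 -> 9
  Step 19: search space = 9 -> 4
  Step 20: search space = 4 -> 2
  Step 21: search space = 2 -> 1
  Step 22: search space = 1 (final check)
Maximum comparisons = floor(log2(2439769)) + 1 = 21 + 1 = 22


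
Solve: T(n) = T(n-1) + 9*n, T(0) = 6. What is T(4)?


Expanding the recurrence:
T(4) = T(3) + 9*4
       = T(2) + 9*3 + 9*4
       ...
       = T(0) + 9*(1 + 2 + ... + 4)
       = 6 + 9 * 4*5/2
       = 6 + 9 * 10
       = 6 + 90 = 96


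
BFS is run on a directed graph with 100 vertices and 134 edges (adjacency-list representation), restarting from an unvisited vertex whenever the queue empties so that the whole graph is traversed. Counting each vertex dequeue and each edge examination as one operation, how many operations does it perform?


A full BFS traversal dequeues each vertex exactly once and examines each directed edge exactly once.
V = 100 (vertex processing cost)
E = 134 (edge examination cost)
Total operations proportional to V + E = 100 + 134 = 234


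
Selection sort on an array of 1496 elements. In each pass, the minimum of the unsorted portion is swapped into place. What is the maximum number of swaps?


Selection sort performs one swap per pass:
  Pass 1: find min in positions 0 to 1495, swap with position 0
  Pass 2: find min in positions 1 to 1495, swap with position 1
  Pass 3: find min in positions 2 to 1495, swap with position 2
  Pass 4: find min in positions 3 to 1495, swap with position 3
  Pass 5: find min in positions 4 to 1495, swap with position 4
  ... (1490 more passes)
Total passes (and swaps) = n - 1 = 1496 - 1 = 1495


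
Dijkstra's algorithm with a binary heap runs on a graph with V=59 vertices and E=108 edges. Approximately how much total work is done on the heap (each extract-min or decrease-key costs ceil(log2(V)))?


Dijkstra with a binary heap: each vertex is extracted once, each edge may relax once.
Each heap operation costs O(log V).
V + E = 59 + 108 = 167
ceil(log2(59)) = 6 (since 2^5 = 32 < 59 <= 64 = 2^6)
Total heap work = (V+E) * ceil(log2(V)) = 167 * 6 = 1002


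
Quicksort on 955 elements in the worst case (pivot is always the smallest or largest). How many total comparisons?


In the worst case, each partition step picks the worst pivot:
  Partition 1: 954 comparisons (n-1 elements to compare)
  Partition 2: 953 comparisons
  Partition 3: 952 comparisons
  Partition 4: 951 comparisons
  Partition 5: 950 comparisons
  ...
  Last partition: 0 comparisons
Total = (n-1) + (n-2) + ... + 1 + 0 = n*(n-1)/2
= 955*954/2 = 455535


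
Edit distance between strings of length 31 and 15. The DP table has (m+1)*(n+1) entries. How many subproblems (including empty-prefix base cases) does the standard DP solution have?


The table includes base cases (empty prefixes).
Rows: (m+1) = 32
Columns: (n+1) = 16
Total = 32 * 16 = 512


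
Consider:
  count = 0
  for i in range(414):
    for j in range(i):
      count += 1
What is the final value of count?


For each i, the inner loop runs i times:
  i=0: inner runs 0 times
  i=1: inner runs 1 time
  i=2: inner runs 2 times
  i=3: inner runs 3 times
  i=4: inner runs 4 times
  i=5: inner runs 5 times
  i=6: inner runs 6 times
  i=7: inner runs 7 times
  ...
Total = 0 + 1 + 2 + ... + 413 = 414*(414-1)/2 = 85491


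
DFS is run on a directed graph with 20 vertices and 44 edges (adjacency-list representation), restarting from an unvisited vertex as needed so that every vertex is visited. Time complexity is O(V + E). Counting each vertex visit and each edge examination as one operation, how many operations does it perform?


A full DFS traversal processes each vertex exactly once (push/pop on stack).
Each directed edge is examined once.
V = 20, E = 44
V + E = 64


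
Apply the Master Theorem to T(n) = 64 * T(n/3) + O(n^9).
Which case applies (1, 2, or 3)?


The Master Theorem: T(n) = a*T(n/b) + O(n^c)
  a = 64, b = 3, c = 9
log_b(a) = log_3(64) ~ 3.786
Compare b^c with a: 3^9 = 19683 > 64, so c > log_b(a).
Since c > log_b(a), Case 3 applies.
T(n) = O(n^9)
Master Theorem case = 3


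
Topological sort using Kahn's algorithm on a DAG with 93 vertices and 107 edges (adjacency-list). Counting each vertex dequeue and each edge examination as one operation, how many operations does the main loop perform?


Kahn's algorithm:
  1. Compute in-degrees: O(V + E)
  2. Process queue: each vertex dequeued once (O(V))
     each edge examined once (O(E))
Total = V + E = 93 + 107 = 200


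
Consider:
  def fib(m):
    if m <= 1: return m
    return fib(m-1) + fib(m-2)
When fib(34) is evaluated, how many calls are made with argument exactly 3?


Let N(m) = number of times fib(m) is called while evaluating fib(34).
N(34) = 1 (the initial call).
N(33) = 1 (only fib(34) calls it).
For 1 <= m <= 32: fib(m) is called by fib(m+1) and fib(m+2), so
  N(m) = N(m+1) + N(m+2).
fib(0) is called only by fib(2), so N(0) = N(2).
Walk down from m=34:
  N(34)=1, N(33)=1, N(32)=2, N(31)=3, N(30)=5, N(29)=8, N(28)=13, N(27)=21, N(26)=34, N(25)=55, N(24)=89, N(23)=144, N(22)=233, N(21)=377, N(20)=610, N(19)=987, N(18)=1597, N(17)=2584, N(16)=4181, N(15)=6765, N(14)=10946, N(13)=17711, N(12)=28657, N(11)=46368, N(10)=75025, N(9)=121393, N(8)=196418, N(7)=317811, N(6)=514229, N(5)=832040, N(4)=1346269, N(3)=2178309
N(3) = 2178309


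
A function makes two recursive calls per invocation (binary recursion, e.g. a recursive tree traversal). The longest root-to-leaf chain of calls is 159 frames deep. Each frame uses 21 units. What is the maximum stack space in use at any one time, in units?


Binary recursion: the two calls run one after the other, so only one root-to-leaf chain of frames is on the stack at a time.
Maximum depth (longest chain) = 159 frames
Each frame = 21 units
Max stack space = 159 * 21 = 3339


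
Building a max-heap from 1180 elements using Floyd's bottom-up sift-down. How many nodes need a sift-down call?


In a heap of 1180 elements (0-indexed array):
  Last element index: 1179
  Parent of last element: floor((1179 - 1) / 2) = 589
  Internal nodes: indices 0 to 589
  Count = floor(1180/2) = 590


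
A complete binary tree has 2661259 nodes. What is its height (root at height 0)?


In a complete binary tree, level k holds nodes 2^k .. 2^(k+1)-1 (1-indexed).
Height = floor(log2(n)) = floor(log2(2661259)) = 21
Check: 2^21 = 2097152 <= 2661259 < 4194304 = 2^22


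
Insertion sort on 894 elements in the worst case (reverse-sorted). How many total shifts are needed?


In the worst case (reverse-sorted), each element shifts past all previous:
  Element 1: 1 shifts
  Element 2: 2 shifts
  Element 3: 3 shifts
  Element 4: 4 shifts
  Element 5: 5 shifts
  ...
  Element 893: 893 shifts
Total = 1 + 2 + ... + 893
= 894*(894-1)/2 = 399171


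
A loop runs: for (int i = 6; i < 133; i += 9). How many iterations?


Loop starts at i = 6, increments by 9, stops when i >= 133.
Number of iterations = ceil((133 - 6) / 9)
= ceil(127 / 9)
= 15


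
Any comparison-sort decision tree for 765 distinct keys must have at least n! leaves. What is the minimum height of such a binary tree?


A binary decision tree of height h has at most 2^h leaves and needs at least n! of them, so h >= ceil(log2(n!)).
765! is far too large to multiply out, so use Stirling's series:
  ln(n!) ~ n ln n - n + (1/2) ln(2 pi n) + 1/(12n)  (error below 1/(360 n^3), negligible here)
  ln(765) = 6.6398758
  n ln n = 765 * 6.6398758 = 5079.5050
  (1/2) ln(2 pi * 765) = (1/2) ln(4806.6368) = 4.2389
  1/(12*765) = 0.0001
  ln(765!) ~ 5079.5050 - 765 + 4.2389 + 0.0001 = 4318.7440
Convert to base 2: log2(765!) = 4318.7440 / ln 2 = 4318.7440 / 0.69314718 = 6230.6306
ceil(6230.6306) = 6231


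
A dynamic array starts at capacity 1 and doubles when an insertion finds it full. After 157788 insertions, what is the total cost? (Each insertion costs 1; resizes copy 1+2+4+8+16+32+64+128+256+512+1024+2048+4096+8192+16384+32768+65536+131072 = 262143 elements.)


Insertion cost: 157788 (one per element)
Resizes occur just before inserting elements 2, 3, 5, 9, ...
Elements copied at each resize: 1 + 2 + 4 + 8 + 16 + 32 + 64 + 128 + 256 + 512 + 1024 + 2048 + 4096 + 8192 + 16384 + 32768 + 65536 + 131072
Sum of copies = 262143 (geometric series: 2^k - 1)
Total = 157788 + 262143 = 419931


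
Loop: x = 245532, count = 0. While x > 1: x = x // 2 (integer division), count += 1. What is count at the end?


The variable x halves each step:
x = 245532 -> 122766 -> 61383 -> 30691 -> 15345 -> 7672 -> 3836 -> 1918 -> 959 -> 479 -> 239 -> 119 -> 59 -> 29 -> 14 -> 7 -> 3 -> 1
Number of halvings = floor(log2(245532)) = 17


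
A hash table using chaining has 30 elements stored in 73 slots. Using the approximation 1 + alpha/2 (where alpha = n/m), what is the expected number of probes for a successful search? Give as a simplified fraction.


Load factor alpha = n/m = 30/73
Expected probes = 1 + alpha/2 = 1 + 30/(2*73)
= 1 + 30/146
= 146/146 + 30/146
= 176/146
Simplify: 88/73


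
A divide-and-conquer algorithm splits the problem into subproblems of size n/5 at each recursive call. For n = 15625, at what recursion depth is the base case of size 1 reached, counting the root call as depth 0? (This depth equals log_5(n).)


At each depth, the problem size is divided by 5:
  Depth 0: problem size = 15625
  Depth 1: problem size = 3125
  Depth 2: problem size = 625
  Depth 3: problem size = 125
  Depth 4: problem size = 25
  Depth 5: problem size = 5
  Depth 6: problem size = 1 (base case)
The base case is reached at depth log_5(15625) = 6 (the tree has 7 levels counting depth 0, but the depth asked for is 6).
Recursion depth = 6


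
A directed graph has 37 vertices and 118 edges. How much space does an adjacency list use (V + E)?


Adjacency list: one list head per vertex + one entry per edge
Vertex heads: 37
Edge entries: 118
Total = 37 + 118 = 155


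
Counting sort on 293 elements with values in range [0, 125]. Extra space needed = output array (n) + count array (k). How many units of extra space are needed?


Output array size: 293 (to store sorted result)
Count array size: 126 (one slot per possible value, range 0 to 125)
Total extra space = 293 + 126 = 419
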